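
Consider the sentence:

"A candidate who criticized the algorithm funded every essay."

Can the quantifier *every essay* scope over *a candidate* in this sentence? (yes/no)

The RC *who criticized the algorithm* is an island, but *every essay* is not inside it — it is the matrix object, a clausemate of *a candidate*.
With no island boundary between them, the object can take inverse scope over the subject via ordinary QR within the clause.

Yes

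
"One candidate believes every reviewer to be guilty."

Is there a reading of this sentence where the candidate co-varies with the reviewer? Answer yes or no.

Yes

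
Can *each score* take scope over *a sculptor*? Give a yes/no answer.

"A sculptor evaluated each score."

*each score* and *a sculptor* are in the same minimal clause.
With no island boundary between them, the object can take inverse scope over the subject via ordinary QR within the clause.

Yes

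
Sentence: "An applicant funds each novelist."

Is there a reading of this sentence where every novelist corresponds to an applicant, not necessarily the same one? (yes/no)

The described interpretation is the *each novelist* > *an applicant* scoping.
*each novelist* and *an applicant* are in the same minimal clause.
With no island boundary between them, the object can take inverse scope over the subject via ordinary QR within the clause.
So *each novelist* > *an applicant* is among the available readings.

Yes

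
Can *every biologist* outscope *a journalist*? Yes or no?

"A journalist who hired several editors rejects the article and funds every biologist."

Structurally, *every biologist* is inside one conjunct of the coordinate structure (*funds every biologist*).
Coordinate structures are islands for non-across-the-board movement, QR included.
So the wide-scope reading for *every biologist* is blocked.
(Only the surface reading survives: one fixed journalist with respect to all the relevant biologists.)

No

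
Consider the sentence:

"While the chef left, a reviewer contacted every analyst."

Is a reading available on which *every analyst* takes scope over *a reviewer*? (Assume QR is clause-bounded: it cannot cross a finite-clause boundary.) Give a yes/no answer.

Neither queried DP is inside the adjunct, so the adjunct-island constraint does not apply.
Since no island is crossed, the inverse ordering is licensed alongside surface scope.

Yes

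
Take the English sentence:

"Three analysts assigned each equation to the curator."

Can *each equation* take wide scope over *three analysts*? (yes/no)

Yes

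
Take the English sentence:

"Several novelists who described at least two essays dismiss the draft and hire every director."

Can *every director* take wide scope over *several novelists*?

Structurally, *every director* is inside one conjunct of the coordinate structure (*hire every director*).
QR out of a conjunct would have to apply non-ATB, which the CSC forbids.
*every director* is confined to the island and cannot take scope over *several novelists*.

No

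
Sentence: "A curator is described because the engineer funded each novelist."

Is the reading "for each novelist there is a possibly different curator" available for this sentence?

No

The paraphrase describes the scope ordering *each novelist* > *a curator*.
*each novelist* is embedded in the adjunct clause *because the engineer funded each novelist*.
The adjunct-island constraint bars QR out of an adverbial clause.
So *each novelist* cannot raise high enough to outscope *a curator*; only the surface ordering *a curator* > *each novelist* is available.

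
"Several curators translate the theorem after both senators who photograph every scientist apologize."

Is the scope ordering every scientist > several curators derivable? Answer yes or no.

Structurally, *every scientist* is inside the relative clause *who photograph every scientist*, which is itself inside the adjunct *after both senators who photograph every scientist apologize*.
Both the relative clause and the enclosing adjunct are scope islands; QR cannot cross either.
So *every scientist* cannot raise high enough to outscope *several curators*; only the surface ordering *several curators* > *every scientist* is available.

No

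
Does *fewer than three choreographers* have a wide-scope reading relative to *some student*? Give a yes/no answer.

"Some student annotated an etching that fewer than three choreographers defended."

No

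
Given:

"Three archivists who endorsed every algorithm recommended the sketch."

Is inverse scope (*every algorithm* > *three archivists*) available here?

The DP *every algorithm* is contained in the relative clause *who endorsed every algorithm*.
Relative clauses block scope extraction: QR cannot target a position outside the modified NP.
The inverse ordering *every algorithm* > *three archivists* is therefore underivable.

No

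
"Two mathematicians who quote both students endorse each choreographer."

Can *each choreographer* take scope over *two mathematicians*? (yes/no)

Yes

*each choreographer* sits in the matrix clause, not in the relative clause on *two mathematicians*.
QR within a single clause is free, so the lower quantifier may take scope over the higher one.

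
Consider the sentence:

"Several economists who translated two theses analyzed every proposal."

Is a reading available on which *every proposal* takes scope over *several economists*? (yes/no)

Yes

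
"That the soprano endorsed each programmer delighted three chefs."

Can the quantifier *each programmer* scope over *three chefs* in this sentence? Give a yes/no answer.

No

*each programmer* occurs within the sentential subject *that the soprano endorsed each programmer*.
Sentential subjects are islands: a quantifier inside the subject clause cannot raise over the matrix predicate.
So *each programmer* cannot raise to a position above *three chefs*.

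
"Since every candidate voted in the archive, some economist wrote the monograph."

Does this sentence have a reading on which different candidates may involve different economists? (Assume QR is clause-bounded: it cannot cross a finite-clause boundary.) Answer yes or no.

No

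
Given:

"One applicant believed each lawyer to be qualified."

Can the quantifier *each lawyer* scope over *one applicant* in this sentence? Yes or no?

Yes

ECM infinitives lack a CP barrier, so *each lawyer* can QR over the matrix subject *one applicant*.
Since no island is crossed, the inverse ordering is licensed alongside surface scope.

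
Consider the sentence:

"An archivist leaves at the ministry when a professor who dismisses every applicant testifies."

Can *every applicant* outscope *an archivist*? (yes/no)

*every applicant* occurs within the relative clause *who dismisses every applicant*, which is itself inside the adjunct *when a professor who dismisses every applicant testifies*.
Even if one barrier were somehow void, the other would still block QR.
*every applicant* > *an archivist* would require crossing that boundary, which is illicit.

No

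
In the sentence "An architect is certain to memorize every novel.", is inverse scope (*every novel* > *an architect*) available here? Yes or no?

*every novel* is inside a raising infinitive, which is transparent to QR (no CP barrier), so it behaves as a matrix argument.
Since no island is crossed, the inverse ordering is licensed alongside surface scope.
Both orderings are possible: *an architect* > *every novel* and *every novel* > *an architect*.

Yes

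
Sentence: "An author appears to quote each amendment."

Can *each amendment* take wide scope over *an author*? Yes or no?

Yes

Infinitival complements of raising predicates do not block QR; *each amendment* and *an author* are effectively clausemates.
Since no island is crossed, the inverse ordering is licensed alongside surface scope.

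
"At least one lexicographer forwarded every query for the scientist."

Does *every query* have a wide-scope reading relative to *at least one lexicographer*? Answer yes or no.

*every query* is the matrix object and *at least one lexicographer* the matrix subject; the two are clausemates.
Clause-internal QR can adjoin the lower DP above the subject, yielding the inverse reading.

Yes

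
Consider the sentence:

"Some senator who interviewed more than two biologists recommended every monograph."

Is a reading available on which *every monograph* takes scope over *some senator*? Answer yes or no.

Although the sentence contains a relative clause (*who interviewed more than two biologists*), *every monograph* is outside it, in the matrix VP.
Ordinary QR to a clause-peripheral position gives the wide-scope LF for the lower DP.
Both orderings are possible: *some senator* > *every monograph* and *every monograph* > *some senator*.

Yes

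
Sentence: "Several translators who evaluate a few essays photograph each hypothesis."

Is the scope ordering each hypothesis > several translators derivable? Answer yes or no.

Yes

Although the sentence contains a relative clause (*who evaluate a few essays*), *each hypothesis* is outside it, in the matrix VP.
With no island boundary between them, the object can take inverse scope over the subject via ordinary QR within the clause.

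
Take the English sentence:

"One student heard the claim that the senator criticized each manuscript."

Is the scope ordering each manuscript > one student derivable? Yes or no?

*each manuscript* sits inside the complex NP *the claim that the senator criticized each manuscript*.
A that-clause complement to a noun is an island; QR cannot cross the NP boundary.
So *each manuscript* cannot raise high enough to outscope *one student*; only the surface ordering *one student* > *each manuscript* is available.

No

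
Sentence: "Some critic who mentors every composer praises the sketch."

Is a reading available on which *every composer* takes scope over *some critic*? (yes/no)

*every composer* occurs within the relative clause *who mentors every composer*.
Relative clauses block scope extraction: QR cannot target a position outside the modified NP.
The inverse ordering *every composer* > *some critic* is therefore underivable.

No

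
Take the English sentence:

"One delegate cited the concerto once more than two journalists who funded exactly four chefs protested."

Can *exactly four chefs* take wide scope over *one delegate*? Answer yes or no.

No

The target quantifier *exactly four chefs* is part of the relative clause *who funded exactly four chefs*, which is itself inside the adjunct *once more than two journalists who funded exactly four chefs protested*.
Two island boundaries intervene — the relative clause and the adjunct. Either alone would block QR.
*exactly four chefs* > *one delegate* would require crossing that boundary, which is illicit.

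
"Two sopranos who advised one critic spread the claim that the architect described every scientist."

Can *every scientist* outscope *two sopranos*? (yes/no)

*every scientist* is embedded in the complex NP *the claim that the architect described every scientist*.
Since the clause is the complement of a nominal head, the CNPC blocks scope extraction.
So *every scientist* cannot raise high enough to outscope *two sopranos*; only the surface ordering *two sopranos* > *every scientist* is available.

No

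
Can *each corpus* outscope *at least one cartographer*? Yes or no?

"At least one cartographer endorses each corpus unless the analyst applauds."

Yes

The adjunct clause does not contain *each corpus*, which is the matrix object.
Ordinary QR to a clause-peripheral position gives the wide-scope LF for the lower DP.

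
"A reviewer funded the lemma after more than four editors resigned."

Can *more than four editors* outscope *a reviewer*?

Structurally, *more than four editors* is inside the adjunct clause *after more than four editors resigned*.
Scope out of an adjunct clause is unavailable: QR respects the adjunct-island constraint.
*more than four editors* > *a reviewer* would require crossing that boundary, which is illicit.

No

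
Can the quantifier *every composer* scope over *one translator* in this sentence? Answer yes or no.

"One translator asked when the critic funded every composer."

No

*every composer* sits inside the embedded question *when the critic funded every composer*.
An indirect question is a wh-island; the filled [Spec,CP] blocks QR across the CP edge.
So the wide-scope reading for *every composer* is blocked.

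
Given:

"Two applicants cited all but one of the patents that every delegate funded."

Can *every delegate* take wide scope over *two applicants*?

The target quantifier *every delegate* is part of the relative clause *that every delegate funded* modifying *all but one of the patents*.
The relative clause forms an island for QR, so the quantifier is confined to the head noun's restrictor.
So *every delegate* cannot raise to a position above *two applicants*.

No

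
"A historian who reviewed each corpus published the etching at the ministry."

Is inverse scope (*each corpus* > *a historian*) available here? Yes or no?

*each corpus* occurs within the relative clause *who reviewed each corpus*.
The relative clause forms an island for QR, so the quantifier is confined to the head noun's restrictor.
*each corpus* is confined to the island and cannot take scope over *a historian*.

No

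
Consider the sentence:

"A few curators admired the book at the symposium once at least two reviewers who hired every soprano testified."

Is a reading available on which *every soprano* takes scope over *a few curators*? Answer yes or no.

No

The target quantifier *every soprano* is part of the relative clause *who hired every soprano*, which is itself inside the adjunct *once at least two reviewers who hired every soprano testified*.
Both the relative clause and the enclosing adjunct are scope islands; QR cannot cross either.
So *every soprano* cannot raise to a position above *a few curators*.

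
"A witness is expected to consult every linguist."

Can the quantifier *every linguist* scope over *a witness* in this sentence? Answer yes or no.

Yes

Infinitival complements of raising predicates do not block QR; *every linguist* and *a witness* are effectively clausemates.
With no island boundary between them, the object can take inverse scope over the subject via ordinary QR within the clause.
The sentence is scopally ambiguous between *a witness* > *every linguist* and *every linguist* > *a witness*.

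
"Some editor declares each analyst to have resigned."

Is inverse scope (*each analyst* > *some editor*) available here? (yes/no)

ECM infinitives lack a CP barrier, so *each analyst* can QR over the matrix subject *some editor*.
No island intervenes, so both surface and inverse scope are derivable.
Both orderings are possible: *some editor* > *each analyst* and *each analyst* > *some editor*.

Yes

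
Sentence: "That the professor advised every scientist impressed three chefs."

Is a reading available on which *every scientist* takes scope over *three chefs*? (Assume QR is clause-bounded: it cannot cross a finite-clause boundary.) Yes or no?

The target quantifier *every scientist* is part of the sentential subject *that the professor advised every scientist*.
The Sentential Subject Constraint rules out raising the quantifier out of the that-clause subject.
*every scientist* is confined to the island and cannot take scope over *three chefs*.

No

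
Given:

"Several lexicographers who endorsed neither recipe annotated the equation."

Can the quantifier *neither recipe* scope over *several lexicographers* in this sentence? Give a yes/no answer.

No

The target quantifier *neither recipe* is part of the relative clause *who endorsed neither recipe*.
Quantifiers inside a relative clause are trapped there; the RC boundary blocks QR.
So the wide-scope reading for *neither recipe* is blocked.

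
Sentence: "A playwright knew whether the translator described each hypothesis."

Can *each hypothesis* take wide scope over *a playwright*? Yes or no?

No

Structurally, *each hypothesis* is inside the embedded question *whether the translator described each hypothesis*.
QR across an interrogative CP boundary is ruled out as a wh-island violation.
There is no licit LF on which *each hypothesis* c-commands *a playwright*.
(Only the surface reading survives: one fixed playwright with respect to all the relevant hypotheses.)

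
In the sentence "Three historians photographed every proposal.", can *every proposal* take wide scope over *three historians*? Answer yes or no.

Yes

*three historians* and *every proposal* are co-arguments of the matrix verb, with nothing but a clause-internal boundary between them.
Nothing blocks QR of the lower DP to a position above the higher one, so inverse scope is available.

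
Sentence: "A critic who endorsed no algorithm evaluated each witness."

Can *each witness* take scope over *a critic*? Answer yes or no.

Yes

Although the sentence contains a relative clause (*who endorsed no algorithm*), *each witness* is outside it, in the matrix VP.
Ordinary QR to a clause-peripheral position gives the wide-scope LF for the lower DP.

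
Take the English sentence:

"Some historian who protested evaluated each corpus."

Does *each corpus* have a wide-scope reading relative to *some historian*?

The RC *who protested* is an island, but *each corpus* is not inside it — it is the matrix object, a clausemate of *some historian*.
Ordinary QR to a clause-peripheral position gives the wide-scope LF for the lower DP.
So *each corpus* > *some historian* is among the available readings.

Yes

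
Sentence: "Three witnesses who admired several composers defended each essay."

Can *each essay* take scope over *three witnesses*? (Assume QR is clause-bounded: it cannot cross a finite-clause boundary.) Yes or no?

Although the sentence contains a relative clause (*who admired several composers*), *each essay* is outside it, in the matrix VP.
Since no island is crossed, the inverse ordering is licensed alongside surface scope.
So *each essay* > *three witnesses* is among the available readings.

Yes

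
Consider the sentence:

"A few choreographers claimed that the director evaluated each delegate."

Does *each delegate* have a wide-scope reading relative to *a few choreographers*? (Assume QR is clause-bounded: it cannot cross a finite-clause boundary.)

No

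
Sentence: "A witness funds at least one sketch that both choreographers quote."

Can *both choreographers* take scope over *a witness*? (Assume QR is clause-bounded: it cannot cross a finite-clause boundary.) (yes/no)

No

The target quantifier *both choreographers* is part of the relative clause *that both choreographers quote* modifying *at least one sketch*.
Relative clauses are scope islands: a quantifier cannot QR out of a relative clause to take scope in the matrix clause.
So *both choreographers* cannot raise to a position above *a witness*.
(Only the surface reading survives: one fixed witness with respect to all the relevant choreographers.)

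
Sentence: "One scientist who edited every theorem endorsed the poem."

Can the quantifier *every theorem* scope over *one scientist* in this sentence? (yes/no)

The target quantifier *every theorem* is part of the relative clause *who edited every theorem*.
QR out of a relative clause is ruled out by the relative-clause island constraint.
So *every theorem* cannot raise high enough to outscope *one scientist*; only the surface ordering *one scientist* > *every theorem* is available.

No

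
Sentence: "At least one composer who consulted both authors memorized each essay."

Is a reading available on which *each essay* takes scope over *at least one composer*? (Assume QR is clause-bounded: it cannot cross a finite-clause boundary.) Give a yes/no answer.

*each essay* sits in the matrix clause, not in the relative clause on *at least one composer*.
With no island boundary between them, the object can take inverse scope over the subject via ordinary QR within the clause.

Yes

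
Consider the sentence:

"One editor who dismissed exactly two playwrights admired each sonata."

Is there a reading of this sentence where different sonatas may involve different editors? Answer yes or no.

The described interpretation is the *each sonata* > *one editor* scoping.
*each sonata* sits in the matrix clause, not in the relative clause on *one editor*.
Ordinary QR to a clause-peripheral position gives the wide-scope LF for the lower DP.
Both orderings are possible: *one editor* > *each sonata* and *each sonata* > *one editor*.

Yes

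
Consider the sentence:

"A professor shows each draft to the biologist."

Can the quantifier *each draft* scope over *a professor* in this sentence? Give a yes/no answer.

*a professor* and *each draft* are co-arguments of the matrix verb, with nothing but a clause-internal boundary between them.
Ordinary QR to a clause-peripheral position gives the wide-scope LF for the lower DP.

Yes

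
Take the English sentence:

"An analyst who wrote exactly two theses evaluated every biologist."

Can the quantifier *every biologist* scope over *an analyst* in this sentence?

Yes

Although the sentence contains a relative clause (*who wrote exactly two theses*), *every biologist* is outside it, in the matrix VP.
Ordinary QR to a clause-peripheral position gives the wide-scope LF for the lower DP.
So *every biologist* > *an analyst* is among the available readings.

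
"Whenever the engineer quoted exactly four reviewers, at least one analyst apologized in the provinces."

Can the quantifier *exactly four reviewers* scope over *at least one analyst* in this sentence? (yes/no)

No

The target quantifier *exactly four reviewers* is part of the adjunct clause *whenever the engineer quoted exactly four reviewers*.
Adjuncts are opaque for quantifier raising; a quantifier in an adjunct stays inside it.
So *exactly four reviewers* cannot raise to a position above *at least one analyst*.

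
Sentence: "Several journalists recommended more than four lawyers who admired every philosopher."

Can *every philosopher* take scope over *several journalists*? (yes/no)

No

*every philosopher* occurs within the relative clause *who admired every philosopher* modifying *more than four lawyers*.
QR out of a relative clause is ruled out by the relative-clause island constraint.
So *every philosopher* cannot raise high enough to outscope *several journalists*; only the surface ordering *several journalists* > *every philosopher* is available.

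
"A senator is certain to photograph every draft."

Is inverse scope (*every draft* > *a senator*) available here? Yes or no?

Yes

Infinitival complements of raising predicates do not block QR; *every draft* and *a senator* are effectively clausemates.
Nothing blocks QR of the lower DP to a position above the higher one, so inverse scope is available.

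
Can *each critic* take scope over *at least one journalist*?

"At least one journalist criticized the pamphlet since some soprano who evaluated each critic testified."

No

The target quantifier *each critic* is part of the relative clause *who evaluated each critic*, which is itself inside the adjunct *since some soprano who evaluated each critic testified*.
The quantifier would have to escape first the RC and then the adjunct — two independent island violations.
*each critic* is confined to the island and cannot take scope over *at least one journalist*.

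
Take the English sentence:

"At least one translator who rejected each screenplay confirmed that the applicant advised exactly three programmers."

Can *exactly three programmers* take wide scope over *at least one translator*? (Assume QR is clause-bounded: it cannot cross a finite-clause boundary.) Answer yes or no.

No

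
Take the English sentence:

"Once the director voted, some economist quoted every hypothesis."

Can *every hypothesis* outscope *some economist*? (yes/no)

Yes

The adjunct clause does not contain *every hypothesis*, which is the matrix object.
With no island boundary between them, the object can take inverse scope over the subject via ordinary QR within the clause.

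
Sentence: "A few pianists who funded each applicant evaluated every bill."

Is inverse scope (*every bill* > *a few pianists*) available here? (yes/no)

*every bill* is a matrix argument; only *a few pianists* is modified by the relative clause *who funded each applicant*, so the RC island is irrelevant to the target quantifier.
QR within a single clause is free, so the lower quantifier may take scope over the higher one.
Both orderings are possible: *a few pianists* > *every bill* and *every bill* > *a few pianists*.

Yes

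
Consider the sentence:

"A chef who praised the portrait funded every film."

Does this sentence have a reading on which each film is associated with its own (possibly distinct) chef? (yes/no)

The described interpretation is the *every film* > *a chef* scoping.
Although the sentence contains a relative clause (*who praised the portrait*), *every film* is outside it, in the matrix VP.
Nothing blocks QR of the lower DP to a position above the higher one, so inverse scope is available.
The sentence is scopally ambiguous between *a chef* > *every film* and *every film* > *a chef*.

Yes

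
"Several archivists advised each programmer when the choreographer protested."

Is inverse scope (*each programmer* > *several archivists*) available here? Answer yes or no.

Yes

The adjunct clause does not contain *each programmer*, which is the matrix object.
Nothing blocks QR of the lower DP to a position above the higher one, so inverse scope is available.
The sentence is scopally ambiguous between *several archivists* > *each programmer* and *each programmer* > *several archivists*.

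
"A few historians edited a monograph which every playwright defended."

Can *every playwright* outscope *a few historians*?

No

*every playwright* sits inside the relative clause *which every playwright defended* modifying *a monograph*.
Relative clauses are scope islands: a quantifier cannot QR out of a relative clause to take scope in the matrix clause.
The inverse ordering *every playwright* > *a few historians* is therefore underivable.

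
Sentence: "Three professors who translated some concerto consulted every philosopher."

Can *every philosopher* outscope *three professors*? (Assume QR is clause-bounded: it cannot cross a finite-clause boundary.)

Yes

The RC *who translated some concerto* is an island, but *every philosopher* is not inside it — it is the matrix object, a clausemate of *three professors*.
With no island boundary between them, the object can take inverse scope over the subject via ordinary QR within the clause.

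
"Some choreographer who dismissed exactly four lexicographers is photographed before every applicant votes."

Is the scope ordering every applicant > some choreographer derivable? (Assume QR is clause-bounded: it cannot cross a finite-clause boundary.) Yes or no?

*every applicant* occurs within the adjunct clause *before every applicant votes*.
Adjuncts are opaque for quantifier raising; a quantifier in an adjunct stays inside it.
So the wide-scope reading for *every applicant* is blocked.
(Only the surface reading survives: one fixed choreographer with respect to all the relevant applicants.)

No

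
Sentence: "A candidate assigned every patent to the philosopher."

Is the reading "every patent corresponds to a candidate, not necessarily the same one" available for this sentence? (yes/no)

The described interpretation is the *every patent* > *a candidate* scoping.
Both DPs are arguments of the same predicate; there is no clause or island boundary between them.
With no island boundary between them, the object can take inverse scope over the subject via ordinary QR within the clause.

Yes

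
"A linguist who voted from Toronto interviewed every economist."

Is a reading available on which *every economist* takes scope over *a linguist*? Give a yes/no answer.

Yes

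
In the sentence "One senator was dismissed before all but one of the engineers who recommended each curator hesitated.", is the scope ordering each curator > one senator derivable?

The DP *each curator* is contained in the relative clause *who recommended each curator*, which is itself inside the adjunct *before all but one of the engineers who recommended each curator hesitated*.
Even if one barrier were somehow void, the other would still block QR.
The inverse ordering *each curator* > *one senator* is therefore underivable.

No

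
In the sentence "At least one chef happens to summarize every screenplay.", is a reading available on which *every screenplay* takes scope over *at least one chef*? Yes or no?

Infinitival complements of raising predicates do not block QR; *every screenplay* and *at least one chef* are effectively clausemates.
With no island boundary between them, the object can take inverse scope over the subject via ordinary QR within the clause.
Both orderings are possible: *at least one chef* > *every screenplay* and *every screenplay* > *at least one chef*.

Yes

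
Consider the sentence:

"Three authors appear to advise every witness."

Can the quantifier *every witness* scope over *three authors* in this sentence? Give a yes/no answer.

The matrix predicate is a raising verb, whose infinitival complement is not a scope island — *every witness* can QR into the matrix clause.
Ordinary QR to a clause-peripheral position gives the wide-scope LF for the lower DP.
The sentence is scopally ambiguous between *three authors* > *every witness* and *every witness* > *three authors*.

Yes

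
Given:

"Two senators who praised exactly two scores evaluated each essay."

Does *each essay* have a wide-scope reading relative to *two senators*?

Yes

The RC *who praised exactly two scores* is an island, but *each essay* is not inside it — it is the matrix object, a clausemate of *two senators*.
QR within a single clause is free, so the lower quantifier may take scope over the higher one.
So *each essay* > *two senators* is among the available readings.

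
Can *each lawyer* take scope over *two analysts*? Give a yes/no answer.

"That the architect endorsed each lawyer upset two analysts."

No

*each lawyer* is embedded in the sentential subject *that the architect endorsed each lawyer*.
Subjects — clausal subjects included — are islands for extraction, and QR is no exception.
So the wide-scope reading for *each lawyer* is blocked.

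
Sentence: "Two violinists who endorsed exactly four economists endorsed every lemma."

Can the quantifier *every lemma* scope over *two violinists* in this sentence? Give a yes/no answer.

Yes

The relative clause *who endorsed exactly four economists* modifies *two violinists*, but *every lemma* is not inside that relative clause — it is an argument of the matrix verb.
No island intervenes, so both surface and inverse scope are derivable.
The sentence is scopally ambiguous between *two violinists* > *every lemma* and *every lemma* > *two violinists*.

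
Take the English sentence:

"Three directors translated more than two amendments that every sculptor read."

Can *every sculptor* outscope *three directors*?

No

*every sculptor* is embedded in the relative clause *that every sculptor read* modifying *more than two amendments*.
A relative clause is a scope island — quantifier raising cannot cross its boundary.
*every sculptor* > *three directors* would require crossing that boundary, which is illicit.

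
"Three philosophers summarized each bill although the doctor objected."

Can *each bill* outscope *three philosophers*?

The adjunct clause does not contain *each bill*, which is the matrix object.
Since no island is crossed, the inverse ordering is licensed alongside surface scope.
Both orderings are possible: *three philosophers* > *each bill* and *each bill* > *three philosophers*.

Yes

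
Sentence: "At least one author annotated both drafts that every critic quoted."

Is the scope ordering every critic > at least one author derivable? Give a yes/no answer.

Structurally, *every critic* is inside the relative clause *that every critic quoted* modifying *both drafts*.
QR out of a relative clause is ruled out by the relative-clause island constraint.
*every critic* is confined to the island and cannot take scope over *at least one author*.
(Only the surface reading survives: one fixed author with respect to all the relevant critics.)

No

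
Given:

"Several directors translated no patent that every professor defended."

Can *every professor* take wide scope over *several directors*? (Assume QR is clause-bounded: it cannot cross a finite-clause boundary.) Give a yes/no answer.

No

*every professor* occurs within the relative clause *that every professor defended* modifying *no patent*.
Relative clauses block scope extraction: QR cannot target a position outside the modified NP.
*every professor* > *several directors* would require crossing that boundary, which is illicit.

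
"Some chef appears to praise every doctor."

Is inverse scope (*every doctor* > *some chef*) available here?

Raising constructions are monoclausal for scope purposes; *every doctor* is not separated from *some chef* by any island.
Since no island is crossed, the inverse ordering is licensed alongside surface scope.
Both orderings are possible: *some chef* > *every doctor* and *every doctor* > *some chef*.

Yes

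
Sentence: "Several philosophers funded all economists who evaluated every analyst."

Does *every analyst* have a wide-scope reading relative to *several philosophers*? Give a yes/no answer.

No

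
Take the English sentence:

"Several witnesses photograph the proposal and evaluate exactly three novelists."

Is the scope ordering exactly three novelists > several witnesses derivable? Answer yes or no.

*exactly three novelists* is embedded in one conjunct of the coordinate structure (*evaluate exactly three novelists*).
Coordinate structures are islands for non-across-the-board movement, QR included.
So *exactly three novelists* cannot raise high enough to outscope *several witnesses*; only the surface ordering *several witnesses* > *exactly three novelists* is available.

No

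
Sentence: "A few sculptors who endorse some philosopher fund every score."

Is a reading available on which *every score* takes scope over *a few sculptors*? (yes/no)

The relative clause *who endorse some philosopher* modifies *a few sculptors*, but *every score* is not inside that relative clause — it is an argument of the matrix verb.
Since no island is crossed, the inverse ordering is licensed alongside surface scope.
Both orderings are possible: *a few sculptors* > *every score* and *every score* > *a few sculptors*.

Yes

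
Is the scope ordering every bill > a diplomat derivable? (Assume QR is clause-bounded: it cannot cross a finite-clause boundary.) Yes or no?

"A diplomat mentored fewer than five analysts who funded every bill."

Structurally, *every bill* is inside the relative clause *who funded every bill* modifying *fewer than five analysts*.
Relative clauses are scope islands: a quantifier cannot QR out of a relative clause to take scope in the matrix clause.
*every bill* is confined to the island and cannot take scope over *a diplomat*.

No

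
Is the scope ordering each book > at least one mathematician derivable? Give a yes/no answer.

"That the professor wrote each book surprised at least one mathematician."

No

*each book* is embedded in the sentential subject *that the professor wrote each book*.
The Sentential Subject Constraint rules out raising the quantifier out of the that-clause subject.
The ordering *each book* > *at least one mathematician* is therefore underivable.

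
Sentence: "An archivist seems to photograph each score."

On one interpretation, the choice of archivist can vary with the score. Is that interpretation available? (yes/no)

Yes

The paraphrase describes the scope ordering *each score* > *an archivist*.
Raising constructions are monoclausal for scope purposes; *each score* is not separated from *an archivist* by any island.
QR within a single clause is free, so the lower quantifier may take scope over the higher one.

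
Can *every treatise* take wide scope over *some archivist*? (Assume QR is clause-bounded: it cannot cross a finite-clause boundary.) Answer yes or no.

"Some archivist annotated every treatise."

Yes

*every treatise* is the matrix object and *some archivist* the matrix subject; the two are clausemates.
QR within a single clause is free, so the lower quantifier may take scope over the higher one.
The sentence is scopally ambiguous between *some archivist* > *every treatise* and *every treatise* > *some archivist*.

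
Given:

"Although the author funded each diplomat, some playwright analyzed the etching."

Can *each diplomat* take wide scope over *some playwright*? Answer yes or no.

No

*each diplomat* sits inside the adjunct clause *although the author funded each diplomat*.
The adjunct-island constraint bars QR out of an adverbial clause.
So the wide-scope reading for *each diplomat* is blocked.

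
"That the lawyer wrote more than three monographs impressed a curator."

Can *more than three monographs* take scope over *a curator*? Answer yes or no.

No

The DP *more than three monographs* is contained in the sentential subject *that the lawyer wrote more than three monographs*.
The Sentential Subject Constraint rules out raising the quantifier out of the that-clause subject.
So the wide-scope reading for *more than three monographs* is blocked.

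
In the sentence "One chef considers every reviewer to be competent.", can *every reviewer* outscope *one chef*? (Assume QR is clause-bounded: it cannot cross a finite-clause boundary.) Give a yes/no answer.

Yes

*every reviewer* is an ECM subject; ECM complements are not islands, and the embedded quantifier may take matrix scope.
Ordinary QR to a clause-peripheral position gives the wide-scope LF for the lower DP.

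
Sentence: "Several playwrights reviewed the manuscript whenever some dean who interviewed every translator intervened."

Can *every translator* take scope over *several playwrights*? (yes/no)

No

*every translator* sits inside the relative clause *who interviewed every translator*, which is itself inside the adjunct *whenever some dean who interviewed every translator intervened*.
Nested islands: the RC island is itself inside an adjunct island, so wide scope is doubly excluded.
So the wide-scope reading for *every translator* is blocked.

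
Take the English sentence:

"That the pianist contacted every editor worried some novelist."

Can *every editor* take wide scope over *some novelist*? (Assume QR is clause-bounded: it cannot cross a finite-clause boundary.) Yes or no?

Structurally, *every editor* is inside the sentential subject *that the pianist contacted every editor*.
Sentential subjects are islands: a quantifier inside the subject clause cannot raise over the matrix predicate.
So the wide-scope reading for *every editor* is blocked.

No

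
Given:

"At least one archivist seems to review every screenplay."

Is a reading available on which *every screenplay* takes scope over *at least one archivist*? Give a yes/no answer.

Yes

Raising constructions are monoclausal for scope purposes; *every screenplay* is not separated from *at least one archivist* by any island.
No island intervenes, so both surface and inverse scope are derivable.
Both orderings are possible: *at least one archivist* > *every screenplay* and *every screenplay* > *at least one archivist*.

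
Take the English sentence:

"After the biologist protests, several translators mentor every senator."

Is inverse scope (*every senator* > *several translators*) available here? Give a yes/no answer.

Neither queried DP is inside the adjunct, so the adjunct-island constraint does not apply.
With no island boundary between them, the object can take inverse scope over the subject via ordinary QR within the clause.

Yes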